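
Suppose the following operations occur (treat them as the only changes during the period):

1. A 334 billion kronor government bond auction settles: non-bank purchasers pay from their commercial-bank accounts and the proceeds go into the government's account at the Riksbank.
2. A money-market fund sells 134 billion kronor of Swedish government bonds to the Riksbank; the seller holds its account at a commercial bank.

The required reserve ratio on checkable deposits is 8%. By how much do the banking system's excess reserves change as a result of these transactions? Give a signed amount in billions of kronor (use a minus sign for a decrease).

-184 billion

Government account inflow 334 billion kronor: reserves −334B, deposits −334B.
Asset purchase (from non-banks) 134 billion kronor: reserves +134B, deposits +134B.
Totals: Δreserves = −200B, Δdeposits = −200B.
Δrequired reserves = 8% × −200B = −16B.
Δexcess reserves = Δreserves − Δrequired = −200B − (−16B) = -184 billion.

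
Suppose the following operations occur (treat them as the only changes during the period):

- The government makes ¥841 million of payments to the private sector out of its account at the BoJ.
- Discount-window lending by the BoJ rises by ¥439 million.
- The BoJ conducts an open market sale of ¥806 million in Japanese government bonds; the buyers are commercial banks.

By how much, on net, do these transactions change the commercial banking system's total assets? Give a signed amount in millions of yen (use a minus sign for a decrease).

BoJ balance sheet:
  Assets:      Securities −¥806M, Loans to banks +¥439M
  Liabilities: Bank reserves +¥474M, Government deposits −¥841M
Commercial banking system:
  Assets:      Reserves at CB +¥474M, Securities +¥806M
  Liabilities: Checkable deposits +¥841M, Borrowings from CB +¥439M
Change in total bank assets = +¥1280 million.

+¥1280 million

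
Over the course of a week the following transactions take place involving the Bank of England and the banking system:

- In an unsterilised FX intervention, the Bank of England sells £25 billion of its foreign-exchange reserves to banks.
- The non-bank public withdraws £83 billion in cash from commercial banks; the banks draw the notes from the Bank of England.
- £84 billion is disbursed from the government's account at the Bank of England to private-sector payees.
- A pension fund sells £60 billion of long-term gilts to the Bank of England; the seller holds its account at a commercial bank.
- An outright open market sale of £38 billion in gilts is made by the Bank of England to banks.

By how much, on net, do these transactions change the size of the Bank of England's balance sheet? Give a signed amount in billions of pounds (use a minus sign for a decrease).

-£3 billion

FX sale £25 billion: a Bank of England asset is shed → −£25B.
Currency withdrawal £83 billion: only the composition of liabilities changes → 0.
Government spending £84 billion: only the composition of liabilities changes → 0.
Asset purchase (from non-banks) £60 billion: a Bank of England asset is acquired → +£60B.
OMO sale (to banks) £38 billion: a Bank of England asset is shed → −£38B.
Net: −25 + 0 + 0 + 60 − 38 = -£3 billion.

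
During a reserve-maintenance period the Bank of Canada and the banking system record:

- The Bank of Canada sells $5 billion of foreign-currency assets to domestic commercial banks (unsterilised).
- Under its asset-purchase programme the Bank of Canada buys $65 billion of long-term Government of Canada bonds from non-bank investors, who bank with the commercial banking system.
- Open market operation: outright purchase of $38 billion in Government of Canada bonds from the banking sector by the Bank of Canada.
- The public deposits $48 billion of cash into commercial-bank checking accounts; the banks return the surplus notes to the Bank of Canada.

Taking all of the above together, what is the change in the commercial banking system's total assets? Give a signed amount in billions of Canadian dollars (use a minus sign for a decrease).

FX sale $5 billion: just an asset swap on bank balance sheets → 0.
Asset purchase (from non-banks) $65 billion: bank balance sheets expand → +$65B.
OMO purchase (from banks) $38 billion: just an asset swap on bank balance sheets → 0.
Currency deposit $48 billion: bank balance sheets expand → +$48B.
Net: 0 + 65 + 0 + 48 = +$113 billion.

+$113 billion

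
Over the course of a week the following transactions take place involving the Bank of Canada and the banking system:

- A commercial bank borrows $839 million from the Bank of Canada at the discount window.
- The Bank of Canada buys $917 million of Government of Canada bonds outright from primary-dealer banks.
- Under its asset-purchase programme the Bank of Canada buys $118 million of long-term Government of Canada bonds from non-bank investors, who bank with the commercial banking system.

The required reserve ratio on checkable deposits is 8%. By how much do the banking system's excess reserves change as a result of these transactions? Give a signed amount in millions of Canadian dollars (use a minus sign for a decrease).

+$1864.56 million

Discount-window loan $839 million: reserves +$839M, deposits 0.
OMO purchase (from banks) $917 million: reserves +$917M, deposits 0.
Asset purchase (from non-banks) $118 million: reserves +$118M, deposits +$118M.
Totals: Δreserves = +$1874M, Δdeposits = +$118M.
Δrequired reserves = 8% × +$118M = +$9.44M.
Δexcess reserves = Δreserves − Δrequired = +$1874M − (+$9.44M) = +$1864.56 million.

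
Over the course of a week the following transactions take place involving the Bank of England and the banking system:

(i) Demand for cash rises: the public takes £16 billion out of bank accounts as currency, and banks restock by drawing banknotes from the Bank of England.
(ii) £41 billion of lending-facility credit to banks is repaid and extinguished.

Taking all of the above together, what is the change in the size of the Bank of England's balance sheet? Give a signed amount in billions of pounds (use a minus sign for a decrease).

Currency withdrawal £16 billion: only the composition of liabilities changes → 0.
Discount-window repayment £41 billion: a Bank of England asset is shed → −£41B.
Net: 0 − 41 = -£41 billion.

-£41 billion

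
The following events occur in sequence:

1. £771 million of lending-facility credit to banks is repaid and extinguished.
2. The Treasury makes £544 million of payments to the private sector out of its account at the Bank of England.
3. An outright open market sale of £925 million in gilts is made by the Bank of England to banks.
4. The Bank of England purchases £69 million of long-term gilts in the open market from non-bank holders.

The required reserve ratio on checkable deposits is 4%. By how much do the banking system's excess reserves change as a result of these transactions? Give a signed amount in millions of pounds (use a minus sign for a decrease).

-£1107.52 million

Discount-window repayment £771 million: reserves −£771M, deposits 0.
Government spending £544 million: reserves +£544M, deposits +£544M.
OMO sale (to banks) £925 million: reserves −£925M, deposits 0.
Asset purchase (from non-banks) £69 million: reserves +£69M, deposits +£69M.
Totals: Δreserves = −£1083M, Δdeposits = +£613M.
Δrequired reserves = 4% × +£613M = +£24.52M.
Δexcess reserves = Δreserves − Δrequired = −£1083M − (+£24.52M) = -£1107.52 million.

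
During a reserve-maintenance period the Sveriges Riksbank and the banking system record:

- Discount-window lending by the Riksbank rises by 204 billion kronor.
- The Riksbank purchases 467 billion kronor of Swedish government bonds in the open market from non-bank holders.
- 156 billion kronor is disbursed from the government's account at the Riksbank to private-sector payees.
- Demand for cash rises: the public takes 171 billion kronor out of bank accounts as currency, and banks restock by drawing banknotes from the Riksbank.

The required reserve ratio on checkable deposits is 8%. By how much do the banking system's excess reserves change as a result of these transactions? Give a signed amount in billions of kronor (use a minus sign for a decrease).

+619.84 billion

Discount-window loan 204 billion kronor: reserves +204B, deposits 0.
Asset purchase (from non-banks) 467 billion kronor: reserves +467B, deposits +467B.
Government spending 156 billion kronor: reserves +156B, deposits +156B.
Currency withdrawal 171 billion kronor: reserves −171B, deposits −171B.
Totals: Δreserves = +656B, Δdeposits = +452B.
Δrequired reserves = 8% × +452B = +36.16B.
Δexcess reserves = Δreserves − Δrequired = +656B − (+36.16B) = +619.84 billion.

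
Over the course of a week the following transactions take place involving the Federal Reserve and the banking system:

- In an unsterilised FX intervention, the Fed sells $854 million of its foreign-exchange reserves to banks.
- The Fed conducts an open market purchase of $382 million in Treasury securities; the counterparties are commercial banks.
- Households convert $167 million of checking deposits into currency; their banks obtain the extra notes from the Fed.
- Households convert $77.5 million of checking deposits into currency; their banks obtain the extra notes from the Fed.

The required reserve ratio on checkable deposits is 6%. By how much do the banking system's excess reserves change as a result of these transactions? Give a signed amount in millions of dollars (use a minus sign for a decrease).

FX sale $854 million: reserves −$854M, deposits 0.
OMO purchase (from banks) $382 million: reserves +$382M, deposits 0.
Currency withdrawal $167 million: reserves −$167M, deposits −$167M.
Currency withdrawal $77.5 million: reserves −$77.5M, deposits −$77.5M.
Totals: Δreserves = −$716.5M, Δdeposits = −$244.5M.
Δrequired reserves = 6% × −$244.5M = −$14.67M.
Δexcess reserves = Δreserves − Δrequired = −$716.5M − (−$14.67M) = -$701.83 million.

-$701.83 million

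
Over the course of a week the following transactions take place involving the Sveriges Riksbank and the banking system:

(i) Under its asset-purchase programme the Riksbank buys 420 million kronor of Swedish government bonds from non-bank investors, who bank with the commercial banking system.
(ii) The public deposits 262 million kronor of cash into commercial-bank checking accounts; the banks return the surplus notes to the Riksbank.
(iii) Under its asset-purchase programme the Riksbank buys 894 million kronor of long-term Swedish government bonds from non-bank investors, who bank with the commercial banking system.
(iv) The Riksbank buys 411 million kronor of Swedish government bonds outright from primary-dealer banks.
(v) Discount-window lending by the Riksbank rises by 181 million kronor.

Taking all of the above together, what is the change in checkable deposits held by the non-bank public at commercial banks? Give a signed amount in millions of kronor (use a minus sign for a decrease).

Asset purchase (from non-banks) 420 million kronor: non-bank counterparties' bank balances rise → +420M.
Currency deposit 262 million kronor: non-bank counterparties' bank balances rise → +262M.
Asset purchase (from non-banks) 894 million kronor: non-bank counterparties' bank balances rise → +894M.
OMO purchase (from banks) 411 million kronor: the counterparty is a bank, so public deposits are unchanged → 0.
Discount-window loan 181 million kronor: the counterparty is a bank, so public deposits are unchanged → 0.
Net: 420 + 262 + 894 + 0 + 0 = +1576 million.

+1576 million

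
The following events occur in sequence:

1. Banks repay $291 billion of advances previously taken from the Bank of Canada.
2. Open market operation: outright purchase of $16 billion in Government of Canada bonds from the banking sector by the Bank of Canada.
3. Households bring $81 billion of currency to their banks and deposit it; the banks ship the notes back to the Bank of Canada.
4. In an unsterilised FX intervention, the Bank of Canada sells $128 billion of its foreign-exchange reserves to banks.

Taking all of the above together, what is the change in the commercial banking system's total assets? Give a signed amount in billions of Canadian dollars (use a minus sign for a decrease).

-$210 billion

Discount-window repayment $291 billion: bank balance sheets shrink → −$291B.
OMO purchase (from banks) $16 billion: just an asset swap on bank balance sheets → 0.
Currency deposit $81 billion: bank balance sheets expand → +$81B.
FX sale $128 billion: just an asset swap on bank balance sheets → 0.
Net: −291 + 0 + 81 + 0 = -$210 billion.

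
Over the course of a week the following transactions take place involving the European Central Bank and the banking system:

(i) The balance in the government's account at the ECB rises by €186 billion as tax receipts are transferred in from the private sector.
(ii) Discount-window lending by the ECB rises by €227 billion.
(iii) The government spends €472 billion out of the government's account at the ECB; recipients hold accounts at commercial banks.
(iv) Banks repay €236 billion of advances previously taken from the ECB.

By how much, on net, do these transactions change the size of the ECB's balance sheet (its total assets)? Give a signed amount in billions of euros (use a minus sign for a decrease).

-€9 billion

Government account inflow €186 billion: only the composition of liabilities changes → 0.
Discount-window loan €227 billion: an ECB asset is acquired → +€227B.
Government spending €472 billion: only the composition of liabilities changes → 0.
Discount-window repayment €236 billion: an ECB asset is shed → −€236B.
Net: 0 + 227 + 0 − 236 = -€9 billion.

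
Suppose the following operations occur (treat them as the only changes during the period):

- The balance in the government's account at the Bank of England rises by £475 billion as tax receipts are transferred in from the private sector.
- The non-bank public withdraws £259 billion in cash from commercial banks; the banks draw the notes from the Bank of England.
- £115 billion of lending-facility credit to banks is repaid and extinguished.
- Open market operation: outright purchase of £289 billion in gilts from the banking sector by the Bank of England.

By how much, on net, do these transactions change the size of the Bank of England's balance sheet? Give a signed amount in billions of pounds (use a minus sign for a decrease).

Bank of England balance sheet:
  Assets:      Securities +£289B, Loans to banks −£115B
  Liabilities: Bank reserves −£560B, Currency in circulation +£259B, Government deposits +£475B
Commercial banking system:
  Assets:      Reserves at CB −£560B, Securities −£289B
  Liabilities: Checkable deposits −£734B, Borrowings from CB −£115B
Change in total Bank of England assets = +£174 billion.

+£174 billion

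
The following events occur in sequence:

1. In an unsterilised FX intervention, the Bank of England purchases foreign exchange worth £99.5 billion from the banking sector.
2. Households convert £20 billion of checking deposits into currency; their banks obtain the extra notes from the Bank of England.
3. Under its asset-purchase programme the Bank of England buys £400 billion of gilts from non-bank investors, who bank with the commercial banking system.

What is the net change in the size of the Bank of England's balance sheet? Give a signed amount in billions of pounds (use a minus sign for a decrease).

Bank of England balance sheet:
  Assets:      Securities +£400B, Foreign assets +£99.5B
  Liabilities: Bank reserves +£479.5B, Currency in circulation +£20B
Commercial banking system:
  Assets:      Reserves at CB +£479.5B, Foreign assets −£99.5B
  Liabilities: Checkable deposits +£380B
Change in total Bank of England assets = +£499.5 billion.

+£499.5 billion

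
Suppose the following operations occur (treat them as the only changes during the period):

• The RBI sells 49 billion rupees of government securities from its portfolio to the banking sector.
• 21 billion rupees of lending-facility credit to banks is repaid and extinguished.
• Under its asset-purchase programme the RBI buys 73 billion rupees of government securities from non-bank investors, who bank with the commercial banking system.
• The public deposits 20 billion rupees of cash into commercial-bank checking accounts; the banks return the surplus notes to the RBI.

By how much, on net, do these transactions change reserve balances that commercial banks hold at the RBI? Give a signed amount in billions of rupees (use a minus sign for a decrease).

+23 billion

OMO sale (to banks) 49 billion rupees: the buying banks pay out of their reserve balances → −49B.
Discount-window repayment 21 billion rupees: repayment is debited from reserves → −21B.
Asset purchase (from non-banks) 73 billion rupees: the RBI pays by crediting reserve accounts → +73B.
Currency deposit 20 billion rupees: returned notes are swapped for reserve credit → +20B.
Net: −49 − 21 + 73 + 20 = +23 billion.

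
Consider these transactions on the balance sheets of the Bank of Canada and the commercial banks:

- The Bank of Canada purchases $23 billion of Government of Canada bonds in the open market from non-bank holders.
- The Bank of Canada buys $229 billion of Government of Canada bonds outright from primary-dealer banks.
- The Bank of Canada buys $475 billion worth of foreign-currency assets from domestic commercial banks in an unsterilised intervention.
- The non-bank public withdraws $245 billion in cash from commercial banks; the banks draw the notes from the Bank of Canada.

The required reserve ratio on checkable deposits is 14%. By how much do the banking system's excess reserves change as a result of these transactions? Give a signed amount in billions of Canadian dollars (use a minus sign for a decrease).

+$513.08 billion

Asset purchase (from non-banks) $23 billion: reserves +$23B, deposits +$23B.
OMO purchase (from banks) $229 billion: reserves +$229B, deposits 0.
FX purchase $475 billion: reserves +$475B, deposits 0.
Currency withdrawal $245 billion: reserves −$245B, deposits −$245B.
Totals: Δreserves = +$482B, Δdeposits = −$222B.
Δrequired reserves = 14% × −$222B = −$31.08B.
Δexcess reserves = Δreserves − Δrequired = +$482B − (−$31.08B) = +$513.08 billion.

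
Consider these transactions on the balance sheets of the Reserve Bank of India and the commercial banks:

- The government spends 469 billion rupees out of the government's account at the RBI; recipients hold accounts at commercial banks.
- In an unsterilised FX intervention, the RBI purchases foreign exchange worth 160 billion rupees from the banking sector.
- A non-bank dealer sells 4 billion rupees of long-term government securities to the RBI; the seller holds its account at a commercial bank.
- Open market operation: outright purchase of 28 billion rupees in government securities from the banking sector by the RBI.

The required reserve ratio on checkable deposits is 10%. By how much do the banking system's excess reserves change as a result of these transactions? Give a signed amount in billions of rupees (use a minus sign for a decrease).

+613.7 billion

Government spending 469 billion rupees: reserves +469B, deposits +469B.
FX purchase 160 billion rupees: reserves +160B, deposits 0.
Asset purchase (from non-banks) 4 billion rupees: reserves +4B, deposits +4B.
OMO purchase (from banks) 28 billion rupees: reserves +28B, deposits 0.
Totals: Δreserves = +661B, Δdeposits = +473B.
Δrequired reserves = 10% × +473B = +47.3B.
Δexcess reserves = Δreserves − Δrequired = +661B − (+47.3B) = +613.7 billion.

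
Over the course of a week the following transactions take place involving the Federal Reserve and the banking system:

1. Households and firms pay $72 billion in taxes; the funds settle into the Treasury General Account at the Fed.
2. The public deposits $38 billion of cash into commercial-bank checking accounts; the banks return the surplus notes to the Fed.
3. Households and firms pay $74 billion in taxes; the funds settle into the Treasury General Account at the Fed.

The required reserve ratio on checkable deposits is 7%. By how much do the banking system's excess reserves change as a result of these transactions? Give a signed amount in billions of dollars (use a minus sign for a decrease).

-$100.44 billion

Government account inflow $72 billion: reserves −$72B, deposits −$72B.
Currency deposit $38 billion: reserves +$38B, deposits +$38B.
Government account inflow $74 billion: reserves −$74B, deposits −$74B.
Totals: Δreserves = −$108B, Δdeposits = −$108B.
Δrequired reserves = 7% × −$108B = −$7.56B.
Δexcess reserves = Δreserves − Δrequired = −$108B − (−$7.56B) = -$100.44 billion.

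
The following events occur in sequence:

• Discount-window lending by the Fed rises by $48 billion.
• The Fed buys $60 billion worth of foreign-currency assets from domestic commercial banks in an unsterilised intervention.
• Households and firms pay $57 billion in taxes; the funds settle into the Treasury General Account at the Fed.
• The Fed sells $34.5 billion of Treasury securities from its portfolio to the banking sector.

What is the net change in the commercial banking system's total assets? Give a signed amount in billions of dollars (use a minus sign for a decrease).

-$9 billion

Fed balance sheet:
  Assets:      Securities −$34.5B, Loans to banks +$48B, Foreign assets +$60B
  Liabilities: Bank reserves +$16.5B, Government deposits +$57B
Commercial banking system:
  Assets:      Reserves at CB +$16.5B, Securities +$34.5B, Foreign assets −$60B
  Liabilities: Checkable deposits −$57B, Borrowings from CB +$48B
Change in total bank assets = -$9 billion.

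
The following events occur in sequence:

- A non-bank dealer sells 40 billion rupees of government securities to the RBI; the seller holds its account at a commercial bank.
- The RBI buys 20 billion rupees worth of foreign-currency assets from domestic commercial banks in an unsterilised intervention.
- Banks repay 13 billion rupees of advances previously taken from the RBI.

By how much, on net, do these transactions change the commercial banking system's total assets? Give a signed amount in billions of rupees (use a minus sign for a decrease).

Asset purchase (from non-banks) 40 billion rupees: bank balance sheets expand → +40B.
FX purchase 20 billion rupees: just an asset swap on bank balance sheets → 0.
Discount-window repayment 13 billion rupees: bank balance sheets shrink → −13B.
Net: 40 + 0 − 13 = +27 billion.

+27 billion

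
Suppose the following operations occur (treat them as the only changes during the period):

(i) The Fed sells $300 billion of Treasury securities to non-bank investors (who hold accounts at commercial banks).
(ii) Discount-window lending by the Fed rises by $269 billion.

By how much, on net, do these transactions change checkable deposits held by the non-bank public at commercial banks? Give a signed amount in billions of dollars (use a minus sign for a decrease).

-$300 billion

Asset sale (to non-banks) $300 billion: non-bank counterparties' bank balances fall → −$300B.
Discount-window loan $269 billion: the counterparty is a bank, so public deposits are unchanged → 0.
Net: −300 + 0 = -$300 billion.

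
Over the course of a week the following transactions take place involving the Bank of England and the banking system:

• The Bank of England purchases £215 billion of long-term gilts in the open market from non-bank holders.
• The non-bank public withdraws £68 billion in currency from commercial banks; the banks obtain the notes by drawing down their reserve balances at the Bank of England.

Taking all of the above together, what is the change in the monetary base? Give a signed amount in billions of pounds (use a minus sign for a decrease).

Asset purchase (from non-banks) £215 billion: Bank of England balance sheet expands → +£215B.
Currency withdrawal £68 billion: just a shift between currency and reserves — both are base money → 0.
Net: 215 + 0 = +£215 billion.

+£215 billion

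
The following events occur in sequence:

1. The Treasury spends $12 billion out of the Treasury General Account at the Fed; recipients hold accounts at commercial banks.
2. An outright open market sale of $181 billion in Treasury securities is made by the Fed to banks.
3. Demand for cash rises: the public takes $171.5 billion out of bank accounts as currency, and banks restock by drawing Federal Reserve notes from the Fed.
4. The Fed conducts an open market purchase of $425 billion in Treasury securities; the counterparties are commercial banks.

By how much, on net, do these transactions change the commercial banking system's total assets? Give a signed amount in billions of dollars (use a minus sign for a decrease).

-$159.5 billion

Fed balance sheet:
  Assets:      Securities +$244B
  Liabilities: Bank reserves +$84.5B, Currency in circulation +$171.5B, Government deposits −$12B
Commercial banking system:
  Assets:      Reserves at CB +$84.5B, Securities −$244B
  Liabilities: Checkable deposits −$159.5B
Change in total bank assets = -$159.5 billion.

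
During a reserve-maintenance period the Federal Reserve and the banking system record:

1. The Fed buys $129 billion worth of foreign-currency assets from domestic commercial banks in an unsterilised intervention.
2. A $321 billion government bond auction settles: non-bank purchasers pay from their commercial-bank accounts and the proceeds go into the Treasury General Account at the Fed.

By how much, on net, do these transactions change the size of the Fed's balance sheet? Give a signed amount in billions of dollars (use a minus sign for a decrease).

+$129 billion

Fed balance sheet:
  Assets:      Foreign assets +$129B
  Liabilities: Bank reserves −$192B, Government deposits +$321B
Commercial banking system:
  Assets:      Reserves at CB −$192B, Foreign assets −$129B
  Liabilities: Checkable deposits −$321B
Change in total Fed assets = +$129 billion.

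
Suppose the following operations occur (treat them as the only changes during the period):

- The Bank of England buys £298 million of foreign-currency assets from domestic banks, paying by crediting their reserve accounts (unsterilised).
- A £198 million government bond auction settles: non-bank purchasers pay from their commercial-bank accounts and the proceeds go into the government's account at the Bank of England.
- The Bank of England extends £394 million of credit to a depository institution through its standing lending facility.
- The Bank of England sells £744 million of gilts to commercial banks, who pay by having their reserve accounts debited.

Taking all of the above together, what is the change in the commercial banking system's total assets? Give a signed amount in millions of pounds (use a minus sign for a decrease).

FX purchase £298 million: just an asset swap on bank balance sheets → 0.
Government account inflow £198 million: bank balance sheets shrink → −£198M.
Discount-window loan £394 million: bank balance sheets expand → +£394M.
OMO sale (to banks) £744 million: just an asset swap on bank balance sheets → 0.
Net: 0 − 198 + 394 + 0 = +£196 million.

+£196 million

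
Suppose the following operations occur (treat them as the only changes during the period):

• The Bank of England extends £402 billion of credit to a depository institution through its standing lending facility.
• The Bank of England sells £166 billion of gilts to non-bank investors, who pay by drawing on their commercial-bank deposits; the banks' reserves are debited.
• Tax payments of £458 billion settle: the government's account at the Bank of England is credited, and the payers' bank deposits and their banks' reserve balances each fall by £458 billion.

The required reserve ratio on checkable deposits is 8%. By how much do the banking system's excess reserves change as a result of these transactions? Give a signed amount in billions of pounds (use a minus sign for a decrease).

Discount-window loan £402 billion: reserves +£402B, deposits 0.
Asset sale (to non-banks) £166 billion: reserves −£166B, deposits −£166B.
Government account inflow £458 billion: reserves −£458B, deposits −£458B.
Totals: Δreserves = −£222B, Δdeposits = −£624B.
Δrequired reserves = 8% × −£624B = −£49.92B.
Δexcess reserves = Δreserves − Δrequired = −£222B − (−£49.92B) = -£172.08 billion.

-£172.08 billion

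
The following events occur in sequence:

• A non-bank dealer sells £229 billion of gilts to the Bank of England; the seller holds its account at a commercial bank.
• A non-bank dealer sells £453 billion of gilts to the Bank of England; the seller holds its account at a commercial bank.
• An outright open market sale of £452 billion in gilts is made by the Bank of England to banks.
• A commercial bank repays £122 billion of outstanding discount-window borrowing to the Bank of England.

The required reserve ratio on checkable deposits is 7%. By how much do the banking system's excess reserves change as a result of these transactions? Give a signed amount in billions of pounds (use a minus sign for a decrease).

+£60.26 billion

Asset purchase (from non-banks) £229 billion: reserves +£229B, deposits +£229B.
Asset purchase (from non-banks) £453 billion: reserves +£453B, deposits +£453B.
OMO sale (to banks) £452 billion: reserves −£452B, deposits 0.
Discount-window repayment £122 billion: reserves −£122B, deposits 0.
Totals: Δreserves = +£108B, Δdeposits = +£682B.
Δrequired reserves = 7% × +£682B = +£47.74B.
Δexcess reserves = Δreserves − Δrequired = +£108B − (+£47.74B) = +£60.26 billion.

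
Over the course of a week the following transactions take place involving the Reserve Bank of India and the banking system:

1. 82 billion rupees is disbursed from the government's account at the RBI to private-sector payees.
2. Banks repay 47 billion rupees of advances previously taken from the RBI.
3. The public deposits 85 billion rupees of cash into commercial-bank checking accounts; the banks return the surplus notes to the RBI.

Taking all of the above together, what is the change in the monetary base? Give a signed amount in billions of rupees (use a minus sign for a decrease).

Government spending 82 billion rupees: a non-base liability converts back to reserves → +82B.
Discount-window repayment 47 billion rupees: RBI balance sheet contracts → −47B.
Currency deposit 85 billion rupees: just a shift between currency and reserves — both are base money → 0.
Net: 82 − 47 + 0 = +35 billion.

+35 billion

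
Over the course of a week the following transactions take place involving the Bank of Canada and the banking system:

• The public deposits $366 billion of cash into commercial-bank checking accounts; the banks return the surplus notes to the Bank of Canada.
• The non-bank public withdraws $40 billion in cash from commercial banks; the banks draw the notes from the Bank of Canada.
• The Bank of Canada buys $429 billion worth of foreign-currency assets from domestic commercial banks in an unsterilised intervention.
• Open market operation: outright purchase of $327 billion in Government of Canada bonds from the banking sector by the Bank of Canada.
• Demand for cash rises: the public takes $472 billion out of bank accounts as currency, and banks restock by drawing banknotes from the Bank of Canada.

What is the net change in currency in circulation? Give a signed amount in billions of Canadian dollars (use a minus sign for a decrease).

Currency deposit $366 billion: notes return to the central bank → −$366B.
Currency withdrawal $40 billion: notes leave the central bank → +$40B.
FX purchase $429 billion: no currency enters or leaves circulation → 0.
OMO purchase (from banks) $327 billion: no currency enters or leaves circulation → 0.
Currency withdrawal $472 billion: notes leave the central bank → +$472B.
Net: −366 + 40 + 0 + 0 + 472 = +$146 billion.

+$146 billion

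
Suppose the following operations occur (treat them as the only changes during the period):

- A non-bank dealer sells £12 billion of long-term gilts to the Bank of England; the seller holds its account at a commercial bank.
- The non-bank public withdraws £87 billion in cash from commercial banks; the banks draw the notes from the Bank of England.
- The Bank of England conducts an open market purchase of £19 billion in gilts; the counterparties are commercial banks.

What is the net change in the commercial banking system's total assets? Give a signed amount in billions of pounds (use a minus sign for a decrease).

Asset purchase (from non-banks) £12 billion: bank balance sheets expand → +£12B.
Currency withdrawal £87 billion: bank balance sheets shrink → −£87B.
OMO purchase (from banks) £19 billion: just an asset swap on bank balance sheets → 0.
Net: 12 − 87 + 0 = -£75 billion.

-£75 billion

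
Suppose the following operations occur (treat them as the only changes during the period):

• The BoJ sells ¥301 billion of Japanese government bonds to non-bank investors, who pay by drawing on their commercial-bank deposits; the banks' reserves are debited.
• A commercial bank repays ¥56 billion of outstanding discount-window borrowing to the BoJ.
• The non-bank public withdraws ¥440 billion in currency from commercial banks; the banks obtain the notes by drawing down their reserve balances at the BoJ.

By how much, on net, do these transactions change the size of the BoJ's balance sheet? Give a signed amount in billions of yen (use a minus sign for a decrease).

-¥357 billion

Asset sale (to non-banks) ¥301 billion: a BoJ asset is shed → −¥301B.
Discount-window repayment ¥56 billion: a BoJ asset is shed → −¥56B.
Currency withdrawal ¥440 billion: only the composition of liabilities changes → 0.
Net: −301 − 56 + 0 = -¥357 billion.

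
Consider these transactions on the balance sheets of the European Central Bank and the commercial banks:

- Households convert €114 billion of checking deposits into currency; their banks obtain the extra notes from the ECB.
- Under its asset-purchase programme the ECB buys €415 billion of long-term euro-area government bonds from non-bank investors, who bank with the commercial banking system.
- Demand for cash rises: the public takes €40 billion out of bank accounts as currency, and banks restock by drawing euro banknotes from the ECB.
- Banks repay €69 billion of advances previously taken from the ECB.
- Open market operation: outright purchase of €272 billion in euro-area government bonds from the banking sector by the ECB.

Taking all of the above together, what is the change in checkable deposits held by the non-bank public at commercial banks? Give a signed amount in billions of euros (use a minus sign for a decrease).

Currency withdrawal €114 billion: non-bank counterparties' bank balances fall → −€114B.
Asset purchase (from non-banks) €415 billion: non-bank counterparties' bank balances rise → +€415B.
Currency withdrawal €40 billion: non-bank counterparties' bank balances fall → −€40B.
Discount-window repayment €69 billion: the counterparty is a bank, so public deposits are unchanged → 0.
OMO purchase (from banks) €272 billion: the counterparty is a bank, so public deposits are unchanged → 0.
Net: −114 + 415 − 40 + 0 + 0 = +€261 billion.

+€261 billion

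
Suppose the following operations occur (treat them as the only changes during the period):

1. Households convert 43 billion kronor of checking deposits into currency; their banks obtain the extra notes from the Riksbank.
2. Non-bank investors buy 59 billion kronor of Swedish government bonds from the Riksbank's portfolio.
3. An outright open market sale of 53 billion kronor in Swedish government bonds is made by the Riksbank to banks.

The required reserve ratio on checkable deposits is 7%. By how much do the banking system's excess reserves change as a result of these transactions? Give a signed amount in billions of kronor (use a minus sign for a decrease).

-147.86 billion

Currency withdrawal 43 billion kronor: reserves −43B, deposits −43B.
Asset sale (to non-banks) 59 billion kronor: reserves −59B, deposits −59B.
OMO sale (to banks) 53 billion kronor: reserves −53B, deposits 0.
Totals: Δreserves = −155B, Δdeposits = −102B.
Δrequired reserves = 7% × −102B = −7.14B.
Δexcess reserves = Δreserves − Δrequired = −155B − (−7.14B) = -147.86 billion.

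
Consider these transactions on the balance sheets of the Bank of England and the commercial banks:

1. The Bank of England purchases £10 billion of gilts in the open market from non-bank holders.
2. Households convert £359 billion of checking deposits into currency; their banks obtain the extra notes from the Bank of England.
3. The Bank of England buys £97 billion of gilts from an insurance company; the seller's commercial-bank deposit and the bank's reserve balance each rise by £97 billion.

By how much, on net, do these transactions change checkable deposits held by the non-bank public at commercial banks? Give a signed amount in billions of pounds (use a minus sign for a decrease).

Bank of England balance sheet:
  Assets:      Securities +£107B
  Liabilities: Bank reserves −£252B, Currency in circulation +£359B
Commercial banking system:
  Assets:      Reserves at CB −£252B
  Liabilities: Checkable deposits −£252B
So the change in checkable deposits held by the non-bank public at commercial banks is -£252 billion.

-£252 billion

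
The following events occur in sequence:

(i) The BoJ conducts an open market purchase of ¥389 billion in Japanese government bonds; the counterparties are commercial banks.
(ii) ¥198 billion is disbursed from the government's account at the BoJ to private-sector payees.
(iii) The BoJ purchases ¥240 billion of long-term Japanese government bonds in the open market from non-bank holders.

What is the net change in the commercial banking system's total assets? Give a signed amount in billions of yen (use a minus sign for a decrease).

OMO purchase (from banks) ¥389 billion: just an asset swap on bank balance sheets → 0.
Government spending ¥198 billion: bank balance sheets expand → +¥198B.
Asset purchase (from non-banks) ¥240 billion: bank balance sheets expand → +¥240B.
Net: 0 + 198 + 240 = +¥438 billion.

+¥438 billion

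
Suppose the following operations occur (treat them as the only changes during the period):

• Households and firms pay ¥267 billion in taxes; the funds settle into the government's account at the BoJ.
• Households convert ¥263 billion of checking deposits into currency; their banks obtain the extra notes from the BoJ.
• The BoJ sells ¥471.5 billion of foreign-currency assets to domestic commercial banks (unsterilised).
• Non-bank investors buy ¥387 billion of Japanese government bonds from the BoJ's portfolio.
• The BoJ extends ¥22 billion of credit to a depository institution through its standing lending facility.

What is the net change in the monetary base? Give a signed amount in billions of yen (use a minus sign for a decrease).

-¥1103.5 billion

BoJ balance sheet:
  Assets:      Securities −¥387B, Loans to banks +¥22B, Foreign assets −¥471.5B
  Liabilities: Bank reserves −¥1366.5B, Currency in circulation +¥263B, Government deposits +¥267B
Monetary base = currency + reserves: +¥263B + (−¥1366.5B) = -¥1103.5 billion.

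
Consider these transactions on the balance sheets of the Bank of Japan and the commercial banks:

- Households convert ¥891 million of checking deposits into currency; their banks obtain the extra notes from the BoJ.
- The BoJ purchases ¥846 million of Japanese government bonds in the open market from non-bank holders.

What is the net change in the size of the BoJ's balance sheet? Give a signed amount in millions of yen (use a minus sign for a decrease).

+¥846 million

BoJ balance sheet:
  Assets:      Securities +¥846M
  Liabilities: Bank reserves −¥45M, Currency in circulation +¥891M
Change in total BoJ assets = +¥846 million.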